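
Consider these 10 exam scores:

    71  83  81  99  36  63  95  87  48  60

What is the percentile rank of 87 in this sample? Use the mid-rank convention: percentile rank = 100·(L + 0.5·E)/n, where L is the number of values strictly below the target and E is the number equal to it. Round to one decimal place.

Sorted: 36, 48, 60, 63, 71, 81, 83, 87, 95, 99.
Count below 87: L = 7; count equal: E = 1; n = 10.
Percentile rank = 100·(7 + 0.5·1)/10 = 100·7.5/10 = 75.

75.0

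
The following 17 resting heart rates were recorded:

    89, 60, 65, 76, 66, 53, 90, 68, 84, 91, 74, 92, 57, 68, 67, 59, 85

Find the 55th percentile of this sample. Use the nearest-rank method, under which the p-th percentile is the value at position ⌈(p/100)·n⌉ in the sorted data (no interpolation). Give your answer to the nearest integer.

Sorted: 53, 57, 59, 60, 65, 66, 67, 68, 68, 74, 76, 84, 85, 89, 90, 91, 92.
n = 17.
Position = ⌈55/100 · 17⌉ = ⌈9.35⌉ = 10.
The value at rank 10 is 74.

74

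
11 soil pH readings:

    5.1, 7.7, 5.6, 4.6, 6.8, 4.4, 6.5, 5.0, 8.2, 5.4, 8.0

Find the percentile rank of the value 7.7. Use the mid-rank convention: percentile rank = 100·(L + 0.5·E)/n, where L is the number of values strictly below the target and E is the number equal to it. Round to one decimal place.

Sorted: 4.4, 4.6, 5.0, 5.1, 5.4, 5.6, 6.5, 6.8, 7.7, 8.0, 8.2.
Count below 7.7: L = 8; count equal: E = 1; n = 11.
Percentile rank = 100·(8 + 0.5·1)/11 = 100·8.5/11 = 77.27.

77.3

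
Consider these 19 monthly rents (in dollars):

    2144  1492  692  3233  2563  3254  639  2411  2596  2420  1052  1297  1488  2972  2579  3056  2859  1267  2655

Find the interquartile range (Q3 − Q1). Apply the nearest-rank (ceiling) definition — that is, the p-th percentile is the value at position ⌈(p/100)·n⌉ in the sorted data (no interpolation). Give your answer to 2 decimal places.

Sorted: 639, 692, 1052, 1267, 1297, 1488, 1492, 2144, 2411, 2420, 2563, 2579, 2596, 2655, 2859, 2972, 3056, 3233, 3254.
n = 19.
P25: rank ⌈25/100·19⌉ = 5 → 1297.
P75: rank ⌈75/100·19⌉ = 15 → 2859.
Difference: 2859 − 1297 = 1562.

1562.00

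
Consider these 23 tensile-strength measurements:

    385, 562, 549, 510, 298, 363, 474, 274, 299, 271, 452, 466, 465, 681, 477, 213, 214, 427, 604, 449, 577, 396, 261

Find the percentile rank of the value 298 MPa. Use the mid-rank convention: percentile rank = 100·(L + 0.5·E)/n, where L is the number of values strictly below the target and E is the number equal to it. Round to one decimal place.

Sorted: 213, 214, 261, 271, 274, 298, 299, 363, 385, 396, 427, 449, 452, 465, 466, 474, 477, 510, 549, 562, 577, 604, 681.
Count below 298: L = 5; count equal: E = 1; n = 23.
Percentile rank = 100·(5 + 0.5·1)/23 = 100·5.5/23 = 23.91.

23.9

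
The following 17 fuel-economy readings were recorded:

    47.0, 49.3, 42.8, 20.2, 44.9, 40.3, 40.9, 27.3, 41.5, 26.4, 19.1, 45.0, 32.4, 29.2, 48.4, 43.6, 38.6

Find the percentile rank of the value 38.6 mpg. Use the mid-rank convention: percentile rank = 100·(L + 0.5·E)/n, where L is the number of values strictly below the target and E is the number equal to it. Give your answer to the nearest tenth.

38.2

Sorted: 19.1, 20.2, 26.4, 27.3, 29.2, 32.4, 38.6, 40.3, 40.9, 41.5, 42.8, 43.6, 44.9, 45.0, 47.0, 48.4, 49.3.
Count below 38.6: L = 6; count equal: E = 1; n = 17.
Percentile rank = 100·(6 + 0.5·1)/17 = 100·6.5/17 = 38.24.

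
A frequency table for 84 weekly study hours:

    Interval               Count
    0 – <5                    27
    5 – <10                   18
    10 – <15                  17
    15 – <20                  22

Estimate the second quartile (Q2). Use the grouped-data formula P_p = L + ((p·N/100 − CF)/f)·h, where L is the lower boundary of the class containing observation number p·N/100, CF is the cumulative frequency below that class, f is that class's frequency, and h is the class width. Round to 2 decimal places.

9.17

N = 84; target position k = 50/100 · 84 = 42.
Cumulative frequencies: 27, 45, 62, 84.
Observation 42 falls in the class 5 – <10.
L = 5, CF = 27, f = 18, h = 5.
P50 = 5 + ((42 − 27)/18)·5 = 5 + 4.16667 = 9.16667.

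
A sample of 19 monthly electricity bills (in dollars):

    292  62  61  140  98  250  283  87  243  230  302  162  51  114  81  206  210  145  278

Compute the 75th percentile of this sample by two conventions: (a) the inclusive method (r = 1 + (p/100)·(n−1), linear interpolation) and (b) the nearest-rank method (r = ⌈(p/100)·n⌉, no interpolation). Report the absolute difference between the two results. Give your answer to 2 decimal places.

3.50

Sorted: 51, 61, 62, 81, 87, 98, 114, 140, 145, 162, 206, 210, 230, 243, 250, 278, 283, 292, 302.
n = 19.
(a) r = 14.5; between ranks 14 (243) and 15 (250): 246.5.
(b) the nearest-rank method: rank 15 → 250.
|246.5 − 250| = 3.5.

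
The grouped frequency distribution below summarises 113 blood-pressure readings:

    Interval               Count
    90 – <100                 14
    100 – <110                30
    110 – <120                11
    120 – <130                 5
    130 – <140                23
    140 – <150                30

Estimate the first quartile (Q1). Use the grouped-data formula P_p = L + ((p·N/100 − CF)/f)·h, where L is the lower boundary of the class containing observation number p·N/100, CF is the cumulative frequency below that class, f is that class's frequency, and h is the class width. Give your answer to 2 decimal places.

104.75

N = 113; target position k = 25/100 · 113 = 28.25.
Cumulative frequencies: 14, 44, 55, 60, 83, 113.
Observation 28.25 falls in the class 100 – <110.
L = 100, CF = 14, f = 30, h = 10.
P25 = 100 + ((28.25 − 14)/30)·10 = 100 + 4.75 = 104.75.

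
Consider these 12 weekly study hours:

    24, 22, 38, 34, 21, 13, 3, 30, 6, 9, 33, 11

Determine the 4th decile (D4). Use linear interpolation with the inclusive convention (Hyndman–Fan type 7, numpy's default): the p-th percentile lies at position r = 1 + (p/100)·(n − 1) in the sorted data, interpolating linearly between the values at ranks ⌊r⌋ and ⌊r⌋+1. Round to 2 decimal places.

Sorted: 3, 6, 9, 11, 13, 21, 22, 24, 30, 33, 34, 38.
n = 12.
r = 1 + (40/100)·(12 − 1) = 1 + 4.4 = 5.4.
Rank 5 is 13 and rank 6 is 21.
Interpolate: 13 + 0.4·(21 − 13) = 13 + 0.4·8 = 16.2.

16.20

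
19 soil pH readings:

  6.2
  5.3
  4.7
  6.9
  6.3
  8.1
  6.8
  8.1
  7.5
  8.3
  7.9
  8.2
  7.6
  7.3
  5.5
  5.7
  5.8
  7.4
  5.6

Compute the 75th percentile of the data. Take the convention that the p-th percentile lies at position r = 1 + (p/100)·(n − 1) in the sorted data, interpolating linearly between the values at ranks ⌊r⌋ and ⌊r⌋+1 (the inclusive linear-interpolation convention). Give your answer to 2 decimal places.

7.75

Sorted: 4.7, 5.3, 5.5, 5.6, 5.7, 5.8, 6.2, 6.3, 6.8, 6.9, 7.3, 7.4, 7.5, 7.6, 7.9, 8.1, 8.1, 8.2, 8.3.
n = 19.
r = 1 + (75/100)·(19 − 1) = 1 + 13.5 = 14.5.
Rank 14 is 7.6 and rank 15 is 7.9.
Interpolate: 7.6 + 0.5·(7.9 − 7.6) = 7.6 + 0.5·0.3 = 7.75.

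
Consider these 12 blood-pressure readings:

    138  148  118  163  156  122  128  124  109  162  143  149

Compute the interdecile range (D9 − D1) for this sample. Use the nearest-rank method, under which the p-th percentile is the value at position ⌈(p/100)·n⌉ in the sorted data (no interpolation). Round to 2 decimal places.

44.00

Sorted: 109, 118, 122, 124, 128, 138, 143, 148, 149, 156, 162, 163.
n = 12.
P10: rank ⌈10/100·12⌉ = 2 → 118.
P90: rank ⌈90/100·12⌉ = 11 → 162.
Difference: 162 − 118 = 44.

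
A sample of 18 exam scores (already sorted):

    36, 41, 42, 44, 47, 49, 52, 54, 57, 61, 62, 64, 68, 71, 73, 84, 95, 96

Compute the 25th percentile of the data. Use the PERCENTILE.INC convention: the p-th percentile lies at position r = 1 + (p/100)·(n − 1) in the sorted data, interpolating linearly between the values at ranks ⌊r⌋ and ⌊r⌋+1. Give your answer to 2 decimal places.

47.50

n = 18.
r = 1 + (25/100)·(18 − 1) = 1 + 4.25 = 5.25.
Rank 5 is 47 and rank 6 is 49.
Interpolate: 47 + 0.25·(49 − 47) = 47 + 0.25·2 = 47.5.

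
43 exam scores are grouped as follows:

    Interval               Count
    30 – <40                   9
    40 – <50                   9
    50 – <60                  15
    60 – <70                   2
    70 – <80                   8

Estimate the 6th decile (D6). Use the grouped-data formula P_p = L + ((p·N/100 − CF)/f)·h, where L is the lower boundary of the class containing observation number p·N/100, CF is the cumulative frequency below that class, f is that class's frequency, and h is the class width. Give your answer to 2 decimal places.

N = 43; target position k = 60/100 · 43 = 25.8.
Cumulative frequencies: 9, 18, 33, 35, 43.
Observation 25.8 falls in the class 50 – <60.
L = 50, CF = 18, f = 15, h = 10.
P60 = 50 + ((25.8 − 18)/15)·10 = 50 + 5.2 = 55.2.

55.20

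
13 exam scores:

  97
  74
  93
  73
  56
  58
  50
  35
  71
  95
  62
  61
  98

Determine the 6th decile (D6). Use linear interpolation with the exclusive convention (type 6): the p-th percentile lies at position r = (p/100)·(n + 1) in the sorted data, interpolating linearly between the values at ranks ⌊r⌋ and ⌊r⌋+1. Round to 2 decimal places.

73.40

Sorted: 35, 50, 56, 58, 61, 62, 71, 73, 74, 93, 95, 97, 98.
n = 13.
r = (60/100)·(13 + 1) = 8.4.
Rank 8 is 73 and rank 9 is 74.
Interpolate: 73 + 0.4·(74 − 73) = 73 + 0.4·1 = 73.4.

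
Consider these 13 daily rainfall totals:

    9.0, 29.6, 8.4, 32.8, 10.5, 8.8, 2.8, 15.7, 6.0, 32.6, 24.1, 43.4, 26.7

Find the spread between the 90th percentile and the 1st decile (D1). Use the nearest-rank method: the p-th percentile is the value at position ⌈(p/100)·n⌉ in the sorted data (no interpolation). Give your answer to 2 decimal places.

26.80

Sorted: 2.8, 6.0, 8.4, 8.8, 9.0, 10.5, 15.7, 24.1, 26.7, 29.6, 32.6, 32.8, 43.4.
n = 13.
P10: rank ⌈10/100·13⌉ = 2 → 6.
P90: rank ⌈90/100·13⌉ = 12 → 32.8.
Difference: 32.8 − 6 = 26.8.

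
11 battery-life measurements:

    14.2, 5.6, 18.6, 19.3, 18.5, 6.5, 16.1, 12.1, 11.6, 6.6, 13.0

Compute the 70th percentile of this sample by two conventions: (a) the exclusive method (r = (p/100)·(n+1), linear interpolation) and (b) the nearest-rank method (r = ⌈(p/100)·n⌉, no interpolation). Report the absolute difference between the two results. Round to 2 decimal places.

0.96

Sorted: 5.6, 6.5, 6.6, 11.6, 12.1, 13.0, 14.2, 16.1, 18.5, 18.6, 19.3.
n = 11.
(a) r = 8.4; between ranks 8 (16.1) and 9 (18.5): 17.06.
(b) the nearest-rank method: rank 8 → 16.1.
|17.06 − 16.1| = 0.96.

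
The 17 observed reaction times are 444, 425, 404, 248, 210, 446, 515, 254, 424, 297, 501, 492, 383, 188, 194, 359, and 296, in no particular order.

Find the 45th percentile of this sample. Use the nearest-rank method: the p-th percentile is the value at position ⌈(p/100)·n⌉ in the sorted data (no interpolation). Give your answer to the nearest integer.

Sorted: 188, 194, 210, 248, 254, 296, 297, 359, 383, 404, 424, 425, 444, 446, 492, 501, 515.
n = 17.
Position = ⌈45/100 · 17⌉ = ⌈7.65⌉ = 8.
The value at rank 8 is 359.

359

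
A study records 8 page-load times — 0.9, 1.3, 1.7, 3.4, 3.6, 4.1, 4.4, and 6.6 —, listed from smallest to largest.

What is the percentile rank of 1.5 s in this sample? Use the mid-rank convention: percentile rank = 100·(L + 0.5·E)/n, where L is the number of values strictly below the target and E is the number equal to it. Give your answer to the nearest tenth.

Count below 1.5: L = 2; count equal: E = 0; n = 8.
Percentile rank = 100·(2 + 0.5·0)/8 = 100·2/8 = 25.

25.0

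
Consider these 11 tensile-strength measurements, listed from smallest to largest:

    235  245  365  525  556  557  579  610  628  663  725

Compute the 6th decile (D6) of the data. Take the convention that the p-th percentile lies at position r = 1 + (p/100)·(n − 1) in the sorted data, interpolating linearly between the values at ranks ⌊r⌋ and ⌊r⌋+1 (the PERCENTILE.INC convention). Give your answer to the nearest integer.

579

n = 11.
r = 1 + (60/100)·(11 − 1) = 1 + 6 = 7.
r is an integer, so P60 is the value at rank 7: 579.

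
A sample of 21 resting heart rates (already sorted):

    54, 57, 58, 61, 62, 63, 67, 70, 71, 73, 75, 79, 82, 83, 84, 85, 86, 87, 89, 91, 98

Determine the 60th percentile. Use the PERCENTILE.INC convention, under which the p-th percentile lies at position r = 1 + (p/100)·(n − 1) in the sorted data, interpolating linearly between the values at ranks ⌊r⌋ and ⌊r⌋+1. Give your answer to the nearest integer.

n = 21.
r = 1 + (60/100)·(21 − 1) = 1 + 12 = 13.
r is an integer, so P60 is the value at rank 13: 82.

82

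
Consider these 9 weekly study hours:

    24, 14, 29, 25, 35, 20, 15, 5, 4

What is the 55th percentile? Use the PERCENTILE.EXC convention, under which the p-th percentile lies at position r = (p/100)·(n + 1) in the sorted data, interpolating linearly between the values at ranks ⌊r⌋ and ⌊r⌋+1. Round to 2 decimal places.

Sorted: 4, 5, 14, 15, 20, 24, 25, 29, 35.
n = 9.
r = (55/100)·(9 + 1) = 5.5.
Rank 5 is 20 and rank 6 is 24.
Interpolate: 20 + 0.5·(24 − 20) = 20 + 0.5·4 = 22.

22.00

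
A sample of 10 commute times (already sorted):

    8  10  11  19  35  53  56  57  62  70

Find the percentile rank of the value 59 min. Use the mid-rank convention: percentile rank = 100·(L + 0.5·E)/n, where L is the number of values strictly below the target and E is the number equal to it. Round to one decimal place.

80.0

Count below 59: L = 8; count equal: E = 0; n = 10.
Percentile rank = 100·(8 + 0.5·0)/10 = 100·8/10 = 80.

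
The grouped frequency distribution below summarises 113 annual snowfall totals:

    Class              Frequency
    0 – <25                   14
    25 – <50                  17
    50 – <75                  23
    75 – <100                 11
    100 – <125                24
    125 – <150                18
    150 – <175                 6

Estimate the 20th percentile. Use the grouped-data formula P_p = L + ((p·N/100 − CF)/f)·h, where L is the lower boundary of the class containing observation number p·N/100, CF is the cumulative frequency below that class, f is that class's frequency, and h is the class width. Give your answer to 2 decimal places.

37.65

N = 113; target position k = 20/100 · 113 = 22.6.
Cumulative frequencies: 14, 31, 54, 65, 89, 107, 113.
Observation 22.6 falls in the class 25 – <50.
L = 25, CF = 14, f = 17, h = 25.
P20 = 25 + ((22.6 − 14)/17)·25 = 25 + 12.6471 = 37.6471.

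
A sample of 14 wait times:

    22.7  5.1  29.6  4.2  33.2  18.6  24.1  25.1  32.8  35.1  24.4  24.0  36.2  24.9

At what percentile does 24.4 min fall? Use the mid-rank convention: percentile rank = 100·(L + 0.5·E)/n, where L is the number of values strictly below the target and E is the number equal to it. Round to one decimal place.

46.4

Sorted: 4.2, 5.1, 18.6, 22.7, 24.0, 24.1, 24.4, 24.9, 25.1, 29.6, 32.8, 33.2, 35.1, 36.2.
Count below 24.4: L = 6; count equal: E = 1; n = 14.
Percentile rank = 100·(6 + 0.5·1)/14 = 100·6.5/14 = 46.43.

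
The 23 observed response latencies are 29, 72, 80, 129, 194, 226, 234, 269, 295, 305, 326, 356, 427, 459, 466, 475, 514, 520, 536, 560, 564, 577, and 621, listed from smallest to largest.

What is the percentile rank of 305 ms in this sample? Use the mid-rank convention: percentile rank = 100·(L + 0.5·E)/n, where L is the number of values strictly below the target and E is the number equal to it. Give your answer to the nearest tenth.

41.3

Count below 305: L = 9; count equal: E = 1; n = 23.
Percentile rank = 100·(9 + 0.5·1)/23 = 100·9.5/23 = 41.3.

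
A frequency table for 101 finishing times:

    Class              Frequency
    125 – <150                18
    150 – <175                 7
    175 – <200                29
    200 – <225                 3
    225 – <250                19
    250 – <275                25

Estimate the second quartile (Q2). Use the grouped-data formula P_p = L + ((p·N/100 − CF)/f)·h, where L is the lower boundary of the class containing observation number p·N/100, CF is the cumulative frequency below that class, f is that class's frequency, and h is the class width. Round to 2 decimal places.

N = 101; target position k = 50/100 · 101 = 50.5.
Cumulative frequencies: 18, 25, 54, 57, 76, 101.
Observation 50.5 falls in the class 175 – <200.
L = 175, CF = 25, f = 29, h = 25.
P50 = 175 + ((50.5 − 25)/29)·25 = 175 + 21.9828 = 196.983.

196.98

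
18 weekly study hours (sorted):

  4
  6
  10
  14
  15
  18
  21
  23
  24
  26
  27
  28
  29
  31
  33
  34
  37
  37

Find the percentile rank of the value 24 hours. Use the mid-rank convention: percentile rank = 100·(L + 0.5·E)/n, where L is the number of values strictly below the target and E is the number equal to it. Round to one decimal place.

Count below 24: L = 8; count equal: E = 1; n = 18.
Percentile rank = 100·(8 + 0.5·1)/18 = 100·8.5/18 = 47.22.

47.2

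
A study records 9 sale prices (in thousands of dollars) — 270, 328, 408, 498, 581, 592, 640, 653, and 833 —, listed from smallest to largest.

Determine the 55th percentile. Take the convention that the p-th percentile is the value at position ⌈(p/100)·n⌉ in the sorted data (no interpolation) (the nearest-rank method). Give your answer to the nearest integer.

n = 9.
Position = ⌈55/100 · 9⌉ = ⌈4.95⌉ = 5.
The value at rank 5 is 581.

581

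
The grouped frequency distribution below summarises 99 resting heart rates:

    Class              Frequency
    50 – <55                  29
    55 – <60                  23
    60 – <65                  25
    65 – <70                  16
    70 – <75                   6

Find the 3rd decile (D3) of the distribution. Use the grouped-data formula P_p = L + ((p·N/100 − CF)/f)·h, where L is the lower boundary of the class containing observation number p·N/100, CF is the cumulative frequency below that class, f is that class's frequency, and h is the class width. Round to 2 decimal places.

55.15

N = 99; target position k = 30/100 · 99 = 29.7.
Cumulative frequencies: 29, 52, 77, 93, 99.
Observation 29.7 falls in the class 55 – <60.
L = 55, CF = 29, f = 23, h = 5.
P30 = 55 + ((29.7 − 29)/23)·5 = 55 + 0.152174 = 55.1522.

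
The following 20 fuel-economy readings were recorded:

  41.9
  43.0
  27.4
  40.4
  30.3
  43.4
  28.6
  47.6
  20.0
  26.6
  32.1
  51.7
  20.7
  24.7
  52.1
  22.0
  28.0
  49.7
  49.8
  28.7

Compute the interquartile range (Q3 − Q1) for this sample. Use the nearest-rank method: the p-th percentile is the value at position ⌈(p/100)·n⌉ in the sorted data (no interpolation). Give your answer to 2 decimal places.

Sorted: 20.0, 20.7, 22.0, 24.7, 26.6, 27.4, 28.0, 28.6, 28.7, 30.3, 32.1, 40.4, 41.9, 43.0, 43.4, 47.6, 49.7, 49.8, 51.7, 52.1.
n = 20.
P25: rank ⌈25/100·20⌉ = 5 → 26.6.
P75: rank ⌈75/100·20⌉ = 15 → 43.4.
Difference: 43.4 − 26.6 = 16.8.

16.80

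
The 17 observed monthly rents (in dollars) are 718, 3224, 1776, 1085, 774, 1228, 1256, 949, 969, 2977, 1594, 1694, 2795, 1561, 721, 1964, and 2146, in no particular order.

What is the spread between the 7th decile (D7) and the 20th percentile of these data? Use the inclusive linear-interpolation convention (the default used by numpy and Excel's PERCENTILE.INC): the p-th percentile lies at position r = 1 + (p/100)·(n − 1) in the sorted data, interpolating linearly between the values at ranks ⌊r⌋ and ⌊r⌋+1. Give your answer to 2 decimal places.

Sorted: 718, 721, 774, 949, 969, 1085, 1228, 1256, 1561, 1594, 1694, 1776, 1964, 2146, 2795, 2977, 3224.
n = 17.
P20: r = 4.2; ranks 4–5 are 949, 969; interpolating gives 953.
P70: r = 12.2; ranks 12–13 are 1776, 1964; interpolating gives 1813.6.
Difference: 1813.6 − 953 = 860.6.

860.60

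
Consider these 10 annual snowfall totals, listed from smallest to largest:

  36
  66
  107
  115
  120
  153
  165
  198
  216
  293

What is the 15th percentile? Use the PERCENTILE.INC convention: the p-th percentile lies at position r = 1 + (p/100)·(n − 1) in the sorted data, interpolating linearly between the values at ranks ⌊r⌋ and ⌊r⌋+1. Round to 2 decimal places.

n = 10.
r = 1 + (15/100)·(10 − 1) = 1 + 1.35 = 2.35.
Rank 2 is 66 and rank 3 is 107.
Interpolate: 66 + 0.35·(107 − 66) = 66 + 0.35·41 = 80.35.

80.35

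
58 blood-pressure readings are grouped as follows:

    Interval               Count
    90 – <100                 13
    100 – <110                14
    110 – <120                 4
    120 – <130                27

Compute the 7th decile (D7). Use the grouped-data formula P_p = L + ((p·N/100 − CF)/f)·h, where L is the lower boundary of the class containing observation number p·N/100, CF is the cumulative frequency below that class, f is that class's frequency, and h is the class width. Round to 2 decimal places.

123.56

N = 58; target position k = 70/100 · 58 = 40.6.
Cumulative frequencies: 13, 27, 31, 58.
Observation 40.6 falls in the class 120 – <130.
L = 120, CF = 31, f = 27, h = 10.
P70 = 120 + ((40.6 − 31)/27)·10 = 120 + 3.55556 = 123.556.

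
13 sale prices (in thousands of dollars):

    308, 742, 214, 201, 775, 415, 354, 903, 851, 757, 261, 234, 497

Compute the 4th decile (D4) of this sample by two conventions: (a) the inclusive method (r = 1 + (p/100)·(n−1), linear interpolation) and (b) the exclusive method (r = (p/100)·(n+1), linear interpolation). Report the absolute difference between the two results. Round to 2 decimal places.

9.20

Sorted: 201, 214, 234, 261, 308, 354, 415, 497, 742, 757, 775, 851, 903.
n = 13.
(a) r = 5.8; between ranks 5 (308) and 6 (354): 344.8.
(b) r = 5.6; between ranks 5 (308) and 6 (354): 335.6.
|344.8 − 335.6| = 9.2.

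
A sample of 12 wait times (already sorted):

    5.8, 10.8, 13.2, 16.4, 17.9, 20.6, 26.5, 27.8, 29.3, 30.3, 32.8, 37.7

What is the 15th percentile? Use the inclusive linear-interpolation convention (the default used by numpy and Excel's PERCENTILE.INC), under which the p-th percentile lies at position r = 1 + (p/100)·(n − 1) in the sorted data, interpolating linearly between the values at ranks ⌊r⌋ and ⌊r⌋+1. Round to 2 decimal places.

12.36

n = 12.
r = 1 + (15/100)·(12 − 1) = 1 + 1.65 = 2.65.
Rank 2 is 10.8 and rank 3 is 13.2.
Interpolate: 10.8 + 0.65·(13.2 − 10.8) = 10.8 + 0.65·2.4 = 12.36.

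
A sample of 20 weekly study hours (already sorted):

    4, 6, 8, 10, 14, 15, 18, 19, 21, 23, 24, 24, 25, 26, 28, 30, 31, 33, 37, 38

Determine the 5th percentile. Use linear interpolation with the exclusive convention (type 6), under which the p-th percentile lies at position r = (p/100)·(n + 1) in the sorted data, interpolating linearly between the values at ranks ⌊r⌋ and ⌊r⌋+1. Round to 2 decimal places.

n = 20.
r = (5/100)·(20 + 1) = 1.05.
Rank 1 is 4 and rank 2 is 6.
Interpolate: 4 + 0.05·(6 − 4) = 4 + 0.05·2 = 4.1.

4.10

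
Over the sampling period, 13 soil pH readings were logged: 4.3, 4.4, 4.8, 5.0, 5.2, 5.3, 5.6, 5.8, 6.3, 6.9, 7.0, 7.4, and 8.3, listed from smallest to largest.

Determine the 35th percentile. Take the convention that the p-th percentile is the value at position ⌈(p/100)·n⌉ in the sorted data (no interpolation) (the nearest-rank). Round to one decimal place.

n = 13.
Position = ⌈35/100 · 13⌉ = ⌈4.55⌉ = 5.
The value at rank 5 is 5.2.

5.2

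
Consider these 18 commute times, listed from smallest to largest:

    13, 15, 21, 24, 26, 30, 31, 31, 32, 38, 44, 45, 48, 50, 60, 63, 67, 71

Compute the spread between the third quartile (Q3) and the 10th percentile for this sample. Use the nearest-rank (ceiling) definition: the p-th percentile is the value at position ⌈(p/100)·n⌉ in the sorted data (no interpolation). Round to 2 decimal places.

35.00

n = 18.
P10: rank ⌈10/100·18⌉ = 2 → 15.
P75: rank ⌈75/100·18⌉ = 14 → 50.
Difference: 50 − 15 = 35.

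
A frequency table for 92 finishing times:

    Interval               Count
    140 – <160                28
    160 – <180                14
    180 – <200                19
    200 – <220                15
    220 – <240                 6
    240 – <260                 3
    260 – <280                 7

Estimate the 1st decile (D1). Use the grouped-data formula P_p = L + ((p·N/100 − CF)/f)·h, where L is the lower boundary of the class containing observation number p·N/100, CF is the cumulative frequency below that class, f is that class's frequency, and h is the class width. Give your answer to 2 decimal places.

146.57

N = 92; target position k = 10/100 · 92 = 9.2.
Cumulative frequencies: 28, 42, 61, 76, 82, 85, 92.
Observation 9.2 falls in the class 140 – <160.
L = 140, CF = 0, f = 28, h = 20.
P10 = 140 + ((9.2 − 0)/28)·20 = 140 + 6.57143 = 146.571.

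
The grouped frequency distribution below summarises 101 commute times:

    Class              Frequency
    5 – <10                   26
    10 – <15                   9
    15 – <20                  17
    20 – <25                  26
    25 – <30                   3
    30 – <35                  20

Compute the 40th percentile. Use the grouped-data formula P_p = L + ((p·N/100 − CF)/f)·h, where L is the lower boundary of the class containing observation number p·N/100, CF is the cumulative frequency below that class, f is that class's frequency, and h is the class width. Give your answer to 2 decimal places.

16.59

N = 101; target position k = 40/100 · 101 = 40.4.
Cumulative frequencies: 26, 35, 52, 78, 81, 101.
Observation 40.4 falls in the class 15 – <20.
L = 15, CF = 35, f = 17, h = 5.
P40 = 15 + ((40.4 − 35)/17)·5 = 15 + 1.58824 = 16.5882.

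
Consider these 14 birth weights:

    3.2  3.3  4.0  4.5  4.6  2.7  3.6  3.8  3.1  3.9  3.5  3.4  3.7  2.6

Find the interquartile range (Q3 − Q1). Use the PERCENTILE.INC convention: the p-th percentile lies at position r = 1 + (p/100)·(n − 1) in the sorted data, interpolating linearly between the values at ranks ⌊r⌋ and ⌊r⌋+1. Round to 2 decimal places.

0.65

Sorted: 2.6, 2.7, 3.1, 3.2, 3.3, 3.4, 3.5, 3.6, 3.7, 3.8, 3.9, 4.0, 4.5, 4.6.
n = 14.
P25: r = 4.25; ranks 4–5 are 3.2, 3.3; interpolating gives 3.225.
P75: r = 10.75; ranks 10–11 are 3.8, 3.9; interpolating gives 3.875.
Difference: 3.875 − 3.225 = 0.65.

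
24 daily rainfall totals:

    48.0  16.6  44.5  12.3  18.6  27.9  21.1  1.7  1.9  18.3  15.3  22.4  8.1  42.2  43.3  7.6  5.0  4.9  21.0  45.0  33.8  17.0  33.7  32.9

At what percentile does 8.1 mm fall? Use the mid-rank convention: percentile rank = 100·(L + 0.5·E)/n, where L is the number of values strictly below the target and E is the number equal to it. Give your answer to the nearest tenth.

22.9

Sorted: 1.7, 1.9, 4.9, 5.0, 7.6, 8.1, 12.3, 15.3, 16.6, 17.0, 18.3, 18.6, 21.0, 21.1, 22.4, 27.9, 32.9, 33.7, 33.8, 42.2, 43.3, 44.5, 45.0, 48.0.
Count below 8.1: L = 5; count equal: E = 1; n = 24.
Percentile rank = 100·(5 + 0.5·1)/24 = 100·5.5/24 = 22.92.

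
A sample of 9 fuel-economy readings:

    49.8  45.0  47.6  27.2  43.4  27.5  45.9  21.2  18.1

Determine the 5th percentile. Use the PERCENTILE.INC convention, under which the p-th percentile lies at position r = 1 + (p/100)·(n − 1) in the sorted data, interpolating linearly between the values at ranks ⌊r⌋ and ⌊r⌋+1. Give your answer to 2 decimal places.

Sorted: 18.1, 21.2, 27.2, 27.5, 43.4, 45.0, 45.9, 47.6, 49.8.
n = 9.
r = 1 + (5/100)·(9 − 1) = 1 + 0.4 = 1.4.
Rank 1 is 18.1 and rank 2 is 21.2.
Interpolate: 18.1 + 0.4·(21.2 − 18.1) = 18.1 + 0.4·3.1 = 19.34.

19.34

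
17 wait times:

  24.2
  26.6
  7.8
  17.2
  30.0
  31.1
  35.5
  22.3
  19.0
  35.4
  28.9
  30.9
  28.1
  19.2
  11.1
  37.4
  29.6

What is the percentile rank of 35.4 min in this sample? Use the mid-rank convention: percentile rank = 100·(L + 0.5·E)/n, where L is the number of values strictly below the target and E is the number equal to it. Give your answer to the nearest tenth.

85.3

Sorted: 7.8, 11.1, 17.2, 19.0, 19.2, 22.3, 24.2, 26.6, 28.1, 28.9, 29.6, 30.0, 30.9, 31.1, 35.4, 35.5, 37.4.
Count below 35.4: L = 14; count equal: E = 1; n = 17.
Percentile rank = 100·(14 + 0.5·1)/17 = 100·14.5/17 = 85.29.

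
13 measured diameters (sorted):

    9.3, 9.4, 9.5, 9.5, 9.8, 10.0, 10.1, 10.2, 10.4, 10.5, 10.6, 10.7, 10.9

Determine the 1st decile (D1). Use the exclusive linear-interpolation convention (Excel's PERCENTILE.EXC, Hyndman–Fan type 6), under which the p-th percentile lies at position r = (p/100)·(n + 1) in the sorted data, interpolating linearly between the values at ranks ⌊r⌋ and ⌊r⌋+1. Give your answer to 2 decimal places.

9.34

n = 13.
r = (10/100)·(13 + 1) = 1.4.
Rank 1 is 9.3 and rank 2 is 9.4.
Interpolate: 9.3 + 0.4·(9.4 − 9.3) = 9.3 + 0.4·0.1 = 9.34.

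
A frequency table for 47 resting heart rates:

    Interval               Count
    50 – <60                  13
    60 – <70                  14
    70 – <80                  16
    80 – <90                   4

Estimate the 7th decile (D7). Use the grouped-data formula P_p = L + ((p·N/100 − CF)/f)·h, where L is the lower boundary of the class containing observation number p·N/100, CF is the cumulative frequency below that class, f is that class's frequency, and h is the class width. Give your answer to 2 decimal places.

73.69

N = 47; target position k = 70/100 · 47 = 32.9.
Cumulative frequencies: 13, 27, 43, 47.
Observation 32.9 falls in the class 70 – <80.
L = 70, CF = 27, f = 16, h = 10.
P70 = 70 + ((32.9 − 27)/16)·10 = 70 + 3.6875 = 73.6875.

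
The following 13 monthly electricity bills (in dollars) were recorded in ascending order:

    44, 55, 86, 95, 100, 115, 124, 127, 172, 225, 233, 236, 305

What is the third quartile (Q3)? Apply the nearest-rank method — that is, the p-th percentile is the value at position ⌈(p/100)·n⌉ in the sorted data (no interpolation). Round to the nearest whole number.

225

n = 13.
Position = ⌈75/100 · 13⌉ = ⌈9.75⌉ = 10.
The value at rank 10 is 225.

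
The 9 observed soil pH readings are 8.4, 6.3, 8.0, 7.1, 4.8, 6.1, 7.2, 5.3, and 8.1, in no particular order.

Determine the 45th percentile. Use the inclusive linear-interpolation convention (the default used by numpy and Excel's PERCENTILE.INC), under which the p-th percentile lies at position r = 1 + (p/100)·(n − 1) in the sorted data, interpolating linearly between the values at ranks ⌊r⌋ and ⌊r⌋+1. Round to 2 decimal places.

6.78

Sorted: 4.8, 5.3, 6.1, 6.3, 7.1, 7.2, 8.0, 8.1, 8.4.
n = 9.
r = 1 + (45/100)·(9 − 1) = 1 + 3.6 = 4.6.
Rank 4 is 6.3 and rank 5 is 7.1.
Interpolate: 6.3 + 0.6·(7.1 − 6.3) = 6.3 + 0.6·0.8 = 6.78.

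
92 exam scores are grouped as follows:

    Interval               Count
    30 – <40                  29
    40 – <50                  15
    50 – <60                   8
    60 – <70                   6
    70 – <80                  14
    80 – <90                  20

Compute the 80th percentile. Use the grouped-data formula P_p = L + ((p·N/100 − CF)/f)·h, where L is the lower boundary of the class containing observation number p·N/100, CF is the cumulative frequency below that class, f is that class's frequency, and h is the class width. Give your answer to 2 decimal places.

80.80

N = 92; target position k = 80/100 · 92 = 73.6.
Cumulative frequencies: 29, 44, 52, 58, 72, 92.
Observation 73.6 falls in the class 80 – <90.
L = 80, CF = 72, f = 20, h = 10.
P80 = 80 + ((73.6 − 72)/20)·10 = 80 + 0.8 = 80.8.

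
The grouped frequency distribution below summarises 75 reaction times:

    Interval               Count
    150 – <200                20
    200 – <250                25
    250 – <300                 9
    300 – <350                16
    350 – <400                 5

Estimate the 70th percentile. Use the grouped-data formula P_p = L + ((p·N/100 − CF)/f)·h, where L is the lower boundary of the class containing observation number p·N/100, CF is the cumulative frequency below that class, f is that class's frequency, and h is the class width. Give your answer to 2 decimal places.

291.67

N = 75; target position k = 70/100 · 75 = 52.5.
Cumulative frequencies: 20, 45, 54, 70, 75.
Observation 52.5 falls in the class 250 – <300.
L = 250, CF = 45, f = 9, h = 50.
P70 = 250 + ((52.5 − 45)/9)·50 = 250 + 41.6667 = 291.667.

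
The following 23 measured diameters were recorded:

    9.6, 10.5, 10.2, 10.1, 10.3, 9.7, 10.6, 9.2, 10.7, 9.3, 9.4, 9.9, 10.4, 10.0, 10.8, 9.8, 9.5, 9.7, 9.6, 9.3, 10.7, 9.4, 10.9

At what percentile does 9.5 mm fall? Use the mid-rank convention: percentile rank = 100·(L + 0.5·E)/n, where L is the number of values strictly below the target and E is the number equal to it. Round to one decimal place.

23.9

Sorted: 9.2, 9.3, 9.3, 9.4, 9.4, 9.5, 9.6, 9.6, 9.7, 9.7, 9.8, 9.9, 10.0, 10.1, 10.2, 10.3, 10.4, 10.5, 10.6, 10.7, 10.7, 10.8, 10.9.
Count below 9.5: L = 5; count equal: E = 1; n = 23.
Percentile rank = 100·(5 + 0.5·1)/23 = 100·5.5/23 = 23.91.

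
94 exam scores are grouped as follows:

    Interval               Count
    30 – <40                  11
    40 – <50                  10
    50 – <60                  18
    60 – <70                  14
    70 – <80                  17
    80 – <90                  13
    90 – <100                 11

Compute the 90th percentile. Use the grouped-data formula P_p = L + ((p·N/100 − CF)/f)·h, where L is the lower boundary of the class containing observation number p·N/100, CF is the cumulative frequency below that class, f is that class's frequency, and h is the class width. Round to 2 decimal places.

91.45

N = 94; target position k = 90/100 · 94 = 84.6.
Cumulative frequencies: 11, 21, 39, 53, 70, 83, 94.
Observation 84.6 falls in the class 90 – <100.
L = 90, CF = 83, f = 11, h = 10.
P90 = 90 + ((84.6 − 83)/11)·10 = 90 + 1.45455 = 91.4545.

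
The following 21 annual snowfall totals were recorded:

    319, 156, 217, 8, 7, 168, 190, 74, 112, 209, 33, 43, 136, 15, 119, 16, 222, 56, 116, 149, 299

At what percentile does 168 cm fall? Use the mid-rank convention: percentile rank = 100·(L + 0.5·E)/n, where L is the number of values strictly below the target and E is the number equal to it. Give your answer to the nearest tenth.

Sorted: 7, 8, 15, 16, 33, 43, 56, 74, 112, 116, 119, 136, 149, 156, 168, 190, 209, 217, 222, 299, 319.
Count below 168: L = 14; count equal: E = 1; n = 21.
Percentile rank = 100·(14 + 0.5·1)/21 = 100·14.5/21 = 69.05.

69.0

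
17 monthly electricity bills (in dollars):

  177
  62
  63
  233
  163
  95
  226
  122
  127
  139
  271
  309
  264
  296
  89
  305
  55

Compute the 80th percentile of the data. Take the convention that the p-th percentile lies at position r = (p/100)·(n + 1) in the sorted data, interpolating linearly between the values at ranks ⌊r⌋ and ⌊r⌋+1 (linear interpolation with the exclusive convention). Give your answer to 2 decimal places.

281.00

Sorted: 55, 62, 63, 89, 95, 122, 127, 139, 163, 177, 226, 233, 264, 271, 296, 305, 309.
n = 17.
r = (80/100)·(17 + 1) = 14.4.
Rank 14 is 271 and rank 15 is 296.
Interpolate: 271 + 0.4·(296 − 271) = 271 + 0.4·25 = 281.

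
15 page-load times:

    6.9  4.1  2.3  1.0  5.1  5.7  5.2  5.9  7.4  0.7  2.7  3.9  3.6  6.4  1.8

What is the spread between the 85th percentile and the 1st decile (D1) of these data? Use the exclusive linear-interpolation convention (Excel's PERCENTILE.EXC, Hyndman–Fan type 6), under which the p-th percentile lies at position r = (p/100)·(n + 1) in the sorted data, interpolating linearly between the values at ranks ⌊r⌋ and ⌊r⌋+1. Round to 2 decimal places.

Sorted: 0.7, 1.0, 1.8, 2.3, 2.7, 3.6, 3.9, 4.1, 5.1, 5.2, 5.7, 5.9, 6.4, 6.9, 7.4.
n = 15.
P10: r = 1.6; ranks 1–2 are 0.7, 1.0; interpolating gives 0.88.
P85: r = 13.6; ranks 13–14 are 6.4, 6.9; interpolating gives 6.7.
Difference: 6.7 − 0.88 = 5.82.

5.82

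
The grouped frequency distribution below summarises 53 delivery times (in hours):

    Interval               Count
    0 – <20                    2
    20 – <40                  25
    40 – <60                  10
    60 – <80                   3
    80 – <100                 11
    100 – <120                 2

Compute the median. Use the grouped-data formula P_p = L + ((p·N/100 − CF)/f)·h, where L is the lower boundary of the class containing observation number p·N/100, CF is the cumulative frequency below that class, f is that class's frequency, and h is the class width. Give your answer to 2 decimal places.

39.60

N = 53; target position k = 50/100 · 53 = 26.5.
Cumulative frequencies: 2, 27, 37, 40, 51, 53.
Observation 26.5 falls in the class 20 – <40.
L = 20, CF = 2, f = 25, h = 20.
P50 = 20 + ((26.5 − 2)/25)·20 = 20 + 19.6 = 39.6.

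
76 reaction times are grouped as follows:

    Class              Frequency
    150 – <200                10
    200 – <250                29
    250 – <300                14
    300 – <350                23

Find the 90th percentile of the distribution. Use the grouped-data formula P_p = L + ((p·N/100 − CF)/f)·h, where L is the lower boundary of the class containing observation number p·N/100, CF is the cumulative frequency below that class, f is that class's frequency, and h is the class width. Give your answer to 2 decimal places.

N = 76; target position k = 90/100 · 76 = 68.4.
Cumulative frequencies: 10, 39, 53, 76.
Observation 68.4 falls in the class 300 – <350.
L = 300, CF = 53, f = 23, h = 50.
P90 = 300 + ((68.4 − 53)/23)·50 = 300 + 33.4783 = 333.478.

333.48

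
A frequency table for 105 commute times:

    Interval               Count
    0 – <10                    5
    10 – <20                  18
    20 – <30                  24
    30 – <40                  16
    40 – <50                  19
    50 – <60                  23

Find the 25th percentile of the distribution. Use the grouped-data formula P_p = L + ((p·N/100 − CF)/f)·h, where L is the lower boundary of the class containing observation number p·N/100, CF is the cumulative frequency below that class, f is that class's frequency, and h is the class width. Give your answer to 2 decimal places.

21.35

N = 105; target position k = 25/100 · 105 = 26.25.
Cumulative frequencies: 5, 23, 47, 63, 82, 105.
Observation 26.25 falls in the class 20 – <30.
L = 20, CF = 23, f = 24, h = 10.
P25 = 20 + ((26.25 − 23)/24)·10 = 20 + 1.35417 = 21.3542.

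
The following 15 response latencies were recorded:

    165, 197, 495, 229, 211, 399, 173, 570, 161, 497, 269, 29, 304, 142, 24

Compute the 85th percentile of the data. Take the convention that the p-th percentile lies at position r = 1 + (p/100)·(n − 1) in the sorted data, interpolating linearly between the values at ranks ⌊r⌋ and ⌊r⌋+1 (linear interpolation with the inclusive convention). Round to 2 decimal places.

485.40

Sorted: 24, 29, 142, 161, 165, 173, 197, 211, 229, 269, 304, 399, 495, 497, 570.
n = 15.
r = 1 + (85/100)·(15 − 1) = 1 + 11.9 = 12.9.
Rank 12 is 399 and rank 13 is 495.
Interpolate: 399 + 0.9·(495 − 399) = 399 + 0.9·96 = 485.4.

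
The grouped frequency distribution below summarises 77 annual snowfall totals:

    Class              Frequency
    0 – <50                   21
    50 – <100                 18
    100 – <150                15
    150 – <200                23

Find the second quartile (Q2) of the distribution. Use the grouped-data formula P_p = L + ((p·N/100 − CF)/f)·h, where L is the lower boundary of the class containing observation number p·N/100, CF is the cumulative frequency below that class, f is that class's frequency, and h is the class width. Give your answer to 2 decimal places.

N = 77; target position k = 50/100 · 77 = 38.5.
Cumulative frequencies: 21, 39, 54, 77.
Observation 38.5 falls in the class 50 – <100.
L = 50, CF = 21, f = 18, h = 50.
P50 = 50 + ((38.5 − 21)/18)·50 = 50 + 48.6111 = 98.6111.

98.61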